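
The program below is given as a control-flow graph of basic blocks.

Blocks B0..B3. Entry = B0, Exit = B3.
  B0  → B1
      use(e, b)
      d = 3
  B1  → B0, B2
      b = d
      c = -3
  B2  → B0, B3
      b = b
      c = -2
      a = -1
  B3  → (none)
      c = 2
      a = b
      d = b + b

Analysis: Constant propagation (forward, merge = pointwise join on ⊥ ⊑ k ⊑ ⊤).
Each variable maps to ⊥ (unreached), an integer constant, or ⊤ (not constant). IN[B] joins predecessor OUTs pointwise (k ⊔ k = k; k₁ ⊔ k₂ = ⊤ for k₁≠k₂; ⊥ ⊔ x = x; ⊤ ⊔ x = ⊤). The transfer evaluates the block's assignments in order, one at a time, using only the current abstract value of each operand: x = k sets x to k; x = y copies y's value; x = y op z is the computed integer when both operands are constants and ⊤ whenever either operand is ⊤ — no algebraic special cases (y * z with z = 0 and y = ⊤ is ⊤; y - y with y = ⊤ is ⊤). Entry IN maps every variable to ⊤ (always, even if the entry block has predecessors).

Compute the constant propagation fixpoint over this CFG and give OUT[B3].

Converged values:
  B0:  IN=(all ⊤)  OUT={d:3; rest ⊤}
  B1:  IN={d:3; rest ⊤}  OUT={b:3, c:-3, d:3; rest ⊤}
  B2:  IN={b:3, c:-3, d:3; rest ⊤}  OUT={a:-1, b:3, c:-2, d:3; rest ⊤}
  B3:  IN={a:-1, b:3, c:-2, d:3; rest ⊤}  OUT={a:3, b:3, c:2, d:6; rest ⊤}

Merge at B3: IN[B3] = OUT[B2] = {a: -1, b: 3, c: -2, d: 3, e: ⊤, f: ⊤}
Applying B3's transfer function to that IN value gives OUT[B3] (row B3 above).

Answer: {a: 3, b: 3, c: 2, d: 6, e: ⊤, f: ⊤}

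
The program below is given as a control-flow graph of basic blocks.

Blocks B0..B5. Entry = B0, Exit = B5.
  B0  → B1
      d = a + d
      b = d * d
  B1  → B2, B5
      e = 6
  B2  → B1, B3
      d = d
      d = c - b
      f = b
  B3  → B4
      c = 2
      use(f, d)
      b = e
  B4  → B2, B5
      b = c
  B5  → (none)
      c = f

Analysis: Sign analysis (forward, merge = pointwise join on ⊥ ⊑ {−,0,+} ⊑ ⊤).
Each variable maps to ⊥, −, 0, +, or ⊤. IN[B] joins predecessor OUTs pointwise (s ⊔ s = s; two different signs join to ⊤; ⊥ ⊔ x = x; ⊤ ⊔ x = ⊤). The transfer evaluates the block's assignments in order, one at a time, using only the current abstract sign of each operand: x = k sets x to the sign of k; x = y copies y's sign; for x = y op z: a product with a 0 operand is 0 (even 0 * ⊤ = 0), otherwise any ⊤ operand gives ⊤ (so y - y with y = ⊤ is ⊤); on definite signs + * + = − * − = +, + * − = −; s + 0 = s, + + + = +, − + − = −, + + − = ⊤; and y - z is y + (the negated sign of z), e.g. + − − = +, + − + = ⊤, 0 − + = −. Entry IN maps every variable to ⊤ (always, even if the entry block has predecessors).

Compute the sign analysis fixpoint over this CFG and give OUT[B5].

Answer: {a: ⊤, b: ⊤, c: ⊤, d: ⊤, e: +, f: ⊤}

Derivation:
Fixpoint table:
  B0:  IN=(all ⊤)  OUT=(all ⊤)
  B1:  IN=(all ⊤)  OUT={e:+; rest ⊤}
  B2:  IN={e:+; rest ⊤}  OUT={e:+; rest ⊤}
  B3:  IN={e:+; rest ⊤}  OUT={b:+, c:+, e:+; rest ⊤}
  B4:  IN={b:+, c:+, e:+; rest ⊤}  OUT={b:+, c:+, e:+; rest ⊤}
  B5:  IN={e:+; rest ⊤}  OUT={e:+; rest ⊤}

Merge at B5: IN[B5] = OUT[B1] ⊔ OUT[B4] = {a: ⊤, b: ⊤, c: ⊤, d: ⊤, e: +, f: ⊤}
Applying B5's transfer function to that IN value gives OUT[B5] (row B5 above).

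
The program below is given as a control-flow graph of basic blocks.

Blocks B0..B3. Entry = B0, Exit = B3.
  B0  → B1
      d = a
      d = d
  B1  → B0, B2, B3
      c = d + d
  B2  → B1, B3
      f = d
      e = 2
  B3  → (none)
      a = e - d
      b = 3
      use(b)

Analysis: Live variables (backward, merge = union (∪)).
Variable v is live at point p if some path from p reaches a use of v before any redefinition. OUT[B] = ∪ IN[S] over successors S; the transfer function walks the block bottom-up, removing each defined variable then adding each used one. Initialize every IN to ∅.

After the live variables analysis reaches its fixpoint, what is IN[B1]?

Answer: {a, d, e}

Derivation:
Per-block solution:
  B0:  IN={a, e}  OUT={a, d, e}
  B1:  IN={a, d, e}  OUT={a, d, e}
  B2:  IN={a, d}  OUT={a, d, e}
  B3:  IN={d, e}  OUT={}

Merge at B1: OUT[B1] = IN[B0] ⊔ IN[B2] ⊔ IN[B3] = {a, d, e}
Applying B1's transfer function to that OUT value gives IN[B1] (row B1 above).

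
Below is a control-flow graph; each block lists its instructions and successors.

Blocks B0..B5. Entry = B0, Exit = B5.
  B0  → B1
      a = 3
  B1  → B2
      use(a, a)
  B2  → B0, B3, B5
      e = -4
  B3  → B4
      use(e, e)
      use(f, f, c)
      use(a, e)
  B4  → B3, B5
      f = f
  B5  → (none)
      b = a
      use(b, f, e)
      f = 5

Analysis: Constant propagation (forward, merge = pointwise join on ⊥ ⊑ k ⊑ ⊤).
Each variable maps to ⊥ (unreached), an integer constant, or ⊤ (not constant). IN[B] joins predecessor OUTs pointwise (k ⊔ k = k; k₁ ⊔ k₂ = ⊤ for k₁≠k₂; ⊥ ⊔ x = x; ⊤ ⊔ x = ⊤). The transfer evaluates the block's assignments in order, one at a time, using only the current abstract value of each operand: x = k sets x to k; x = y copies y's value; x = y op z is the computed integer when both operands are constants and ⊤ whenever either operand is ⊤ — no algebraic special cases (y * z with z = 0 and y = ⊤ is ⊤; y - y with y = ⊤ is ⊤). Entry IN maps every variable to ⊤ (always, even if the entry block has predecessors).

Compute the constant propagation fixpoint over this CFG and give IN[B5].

Answer: {a: 3, b: ⊤, c: ⊤, d: ⊤, e: -4, f: ⊤}

Derivation:
Converged values:
  B0:  IN=(all ⊤)  OUT={a:3; rest ⊤}
  B1:  IN={a:3; rest ⊤}  OUT={a:3; rest ⊤}
  B2:  IN={a:3; rest ⊤}  OUT={a:3, e:-4; rest ⊤}
  B3:  IN={a:3, e:-4; rest ⊤}  OUT={a:3, e:-4; rest ⊤}
  B4:  IN={a:3, e:-4; rest ⊤}  OUT={a:3, e:-4; rest ⊤}
  B5:  IN={a:3, e:-4; rest ⊤}  OUT={a:3, b:3, e:-4, f:5; rest ⊤}

Merge at B5: IN[B5] = OUT[B2] ⊔ OUT[B4] = {a: 3, b: ⊤, c: ⊤, d: ⊤, e: -4, f: ⊤}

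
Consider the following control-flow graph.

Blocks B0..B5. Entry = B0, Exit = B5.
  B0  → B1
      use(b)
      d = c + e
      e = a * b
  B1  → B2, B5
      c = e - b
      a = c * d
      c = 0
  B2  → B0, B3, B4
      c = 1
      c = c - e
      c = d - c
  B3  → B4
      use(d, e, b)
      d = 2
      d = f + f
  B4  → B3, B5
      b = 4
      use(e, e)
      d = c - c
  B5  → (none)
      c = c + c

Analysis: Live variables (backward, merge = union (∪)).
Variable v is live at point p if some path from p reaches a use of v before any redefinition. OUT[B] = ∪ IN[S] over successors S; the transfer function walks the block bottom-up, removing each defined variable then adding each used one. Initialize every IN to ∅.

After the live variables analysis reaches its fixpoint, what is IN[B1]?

Answer: {b, d, e, f}

Trace:
Per-block solution:
  B0:  IN={a, b, c, e, f}  OUT={b, d, e, f}
  B1:  IN={b, d, e, f}  OUT={a, b, c, d, e, f}
  B2:  IN={a, b, d, e, f}  OUT={a, b, c, d, e, f}
  B3:  IN={b, c, d, e, f}  OUT={c, e, f}
  B4:  IN={c, e, f}  OUT={b, c, d, e, f}
  B5:  IN={c}  OUT={}

Merge at B1: OUT[B1] = IN[B2] ⊔ IN[B5] = {a, b, c, d, e, f}
Applying B1's transfer function to that OUT value gives IN[B1] (row B1 above).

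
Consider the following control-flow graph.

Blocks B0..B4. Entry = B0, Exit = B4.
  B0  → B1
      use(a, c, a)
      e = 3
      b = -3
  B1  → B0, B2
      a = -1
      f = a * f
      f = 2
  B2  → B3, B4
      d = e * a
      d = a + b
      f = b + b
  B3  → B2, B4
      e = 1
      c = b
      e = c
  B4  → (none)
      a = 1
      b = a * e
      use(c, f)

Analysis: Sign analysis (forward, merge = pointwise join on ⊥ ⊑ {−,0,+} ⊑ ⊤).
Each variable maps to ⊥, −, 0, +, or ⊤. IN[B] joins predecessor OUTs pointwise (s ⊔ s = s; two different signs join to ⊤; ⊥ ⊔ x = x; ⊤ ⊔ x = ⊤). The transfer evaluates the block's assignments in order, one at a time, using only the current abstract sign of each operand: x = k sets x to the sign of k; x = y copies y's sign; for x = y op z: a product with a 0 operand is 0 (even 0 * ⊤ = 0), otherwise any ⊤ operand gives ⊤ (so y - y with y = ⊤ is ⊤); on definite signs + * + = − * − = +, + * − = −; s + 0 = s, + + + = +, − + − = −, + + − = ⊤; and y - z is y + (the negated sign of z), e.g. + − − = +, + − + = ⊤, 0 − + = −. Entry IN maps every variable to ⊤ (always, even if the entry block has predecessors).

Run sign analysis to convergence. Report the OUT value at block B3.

Converged values:
  B0:   IN=(all ⊤)   OUT={b:-, e:+; rest ⊤}
  B1:   IN={b:-, e:+; rest ⊤}   OUT={a:-, b:-, e:+, f:+; rest ⊤}
  B2:   IN={a:-, b:-; rest ⊤}   OUT={a:-, b:-, d:-, f:-; rest ⊤}
  B3:   IN={a:-, b:-, d:-, f:-; rest ⊤}   OUT={a:-, b:-, c:-, d:-, e:-, f:-; rest ⊤}
  B4:   IN={a:-, b:-, d:-, f:-; rest ⊤}   OUT={a:+, d:-, f:-; rest ⊤}

Merge at B3: IN[B3] = OUT[B2] = {a: -, b: -, c: ⊤, d: -, e: ⊤, f: -}
Applying B3's transfer function to that IN value gives OUT[B3] (row B3 above).

Answer: {a: -, b: -, c: -, d: -, e: -, f: -}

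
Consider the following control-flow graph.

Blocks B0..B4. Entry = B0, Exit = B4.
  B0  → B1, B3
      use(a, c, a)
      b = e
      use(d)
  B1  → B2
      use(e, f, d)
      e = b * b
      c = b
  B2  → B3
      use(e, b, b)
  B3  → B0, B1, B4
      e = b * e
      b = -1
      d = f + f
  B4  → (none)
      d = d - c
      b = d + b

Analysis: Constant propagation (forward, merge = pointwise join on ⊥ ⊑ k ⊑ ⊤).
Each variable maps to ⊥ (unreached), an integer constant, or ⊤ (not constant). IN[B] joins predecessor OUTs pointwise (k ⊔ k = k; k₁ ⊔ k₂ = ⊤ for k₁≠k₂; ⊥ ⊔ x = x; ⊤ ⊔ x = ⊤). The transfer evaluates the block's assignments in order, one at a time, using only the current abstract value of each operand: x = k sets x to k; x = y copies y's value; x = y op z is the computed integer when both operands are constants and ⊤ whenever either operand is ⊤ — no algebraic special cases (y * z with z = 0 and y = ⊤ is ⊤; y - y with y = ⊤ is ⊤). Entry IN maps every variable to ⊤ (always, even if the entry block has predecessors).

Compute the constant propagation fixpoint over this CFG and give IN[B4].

Converged values:
  B0: | IN=(all ⊤) | OUT=(all ⊤)
  B1: | IN=(all ⊤) | OUT=(all ⊤)
  B2: | IN=(all ⊤) | OUT=(all ⊤)
  B3: | IN=(all ⊤) | OUT={b:-1; rest ⊤}
  B4: | IN={b:-1; rest ⊤} | OUT=(all ⊤)

Merge at B4: IN[B4] = OUT[B3] = {a: ⊤, b: -1, c: ⊤, d: ⊤, e: ⊤, f: ⊤}

Answer: {a: ⊤, b: -1, c: ⊤, d: ⊤, e: ⊤, f: ⊤}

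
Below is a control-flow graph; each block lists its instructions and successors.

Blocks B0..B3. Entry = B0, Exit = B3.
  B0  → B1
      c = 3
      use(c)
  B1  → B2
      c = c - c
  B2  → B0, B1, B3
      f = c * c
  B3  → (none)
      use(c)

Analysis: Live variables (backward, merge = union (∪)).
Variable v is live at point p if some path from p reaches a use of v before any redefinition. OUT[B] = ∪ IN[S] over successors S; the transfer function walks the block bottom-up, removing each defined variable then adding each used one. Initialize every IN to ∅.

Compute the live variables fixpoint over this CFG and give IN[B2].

Answer: {c}

Working:
Converged values:
  B0: | IN={} | OUT={c}
  B1: | IN={c} | OUT={c}
  B2: | IN={c} | OUT={c}
  B3: | IN={c} | OUT={}

Merge at B2: OUT[B2] = IN[B0] ⊔ IN[B1] ⊔ IN[B3] = {c}
Applying B2's transfer function to that OUT value gives IN[B2] (row B2 above).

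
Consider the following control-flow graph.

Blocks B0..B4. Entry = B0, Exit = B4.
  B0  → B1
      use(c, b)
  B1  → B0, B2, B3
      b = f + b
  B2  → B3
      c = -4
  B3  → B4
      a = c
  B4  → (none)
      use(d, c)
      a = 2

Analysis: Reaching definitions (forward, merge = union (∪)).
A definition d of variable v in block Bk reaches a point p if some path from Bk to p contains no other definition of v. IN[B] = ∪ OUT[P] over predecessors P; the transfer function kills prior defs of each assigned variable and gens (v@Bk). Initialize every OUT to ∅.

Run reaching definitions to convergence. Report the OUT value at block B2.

Answer: {b@B1, c@B2}

Working:
Fixpoint table:
  B0: | IN={b@B1} | OUT={b@B1}
  B1: | IN={b@B1} | OUT={b@B1}
  B2: | IN={b@B1} | OUT={b@B1, c@B2}
  B3: | IN={b@B1, c@B2} | OUT={a@B3, b@B1, c@B2}
  B4: | IN={a@B3, b@B1, c@B2} | OUT={a@B4, b@B1, c@B2}

Merge at B2: IN[B2] = OUT[B1] = {b@B1}
Applying B2's transfer function to that IN value gives OUT[B2] (row B2 above).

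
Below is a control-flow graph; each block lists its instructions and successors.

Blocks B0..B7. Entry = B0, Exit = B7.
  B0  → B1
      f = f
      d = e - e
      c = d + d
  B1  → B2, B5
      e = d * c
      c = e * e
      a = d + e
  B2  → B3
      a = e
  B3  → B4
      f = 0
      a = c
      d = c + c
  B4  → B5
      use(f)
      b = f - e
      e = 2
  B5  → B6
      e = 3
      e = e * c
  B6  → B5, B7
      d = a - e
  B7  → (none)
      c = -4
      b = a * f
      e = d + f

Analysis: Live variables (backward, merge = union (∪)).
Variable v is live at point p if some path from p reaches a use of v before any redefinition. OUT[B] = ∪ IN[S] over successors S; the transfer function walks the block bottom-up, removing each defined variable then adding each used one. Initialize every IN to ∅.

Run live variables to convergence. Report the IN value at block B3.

Answer: {c, e}

Derivation:
Per-block solution:
  B0:   IN={e, f}   OUT={c, d, f}
  B1:   IN={c, d, f}   OUT={a, c, e, f}
  B2:   IN={c, e}   OUT={c, e}
  B3:   IN={c, e}   OUT={a, c, e, f}
  B4:   IN={a, c, e, f}   OUT={a, c, f}
  B5:   IN={a, c, f}   OUT={a, c, e, f}
  B6:   IN={a, c, e, f}   OUT={a, c, d, f}
  B7:   IN={a, d, f}   OUT={}

Merge at B3: OUT[B3] = IN[B4] = {a, c, e, f}
Applying B3's transfer function to that OUT value gives IN[B3] (row B3 above).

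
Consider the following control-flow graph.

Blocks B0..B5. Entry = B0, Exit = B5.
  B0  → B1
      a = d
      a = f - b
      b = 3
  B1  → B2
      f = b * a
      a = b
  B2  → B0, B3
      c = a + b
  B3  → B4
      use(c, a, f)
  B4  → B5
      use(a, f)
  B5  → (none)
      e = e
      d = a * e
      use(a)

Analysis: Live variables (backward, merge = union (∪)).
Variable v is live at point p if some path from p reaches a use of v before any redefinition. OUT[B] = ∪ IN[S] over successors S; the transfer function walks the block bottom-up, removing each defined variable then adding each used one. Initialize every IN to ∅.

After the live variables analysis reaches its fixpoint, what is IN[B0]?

Per-block solution:
  B0:   IN={b, d, e, f}   OUT={a, b, d, e}
  B1:   IN={a, b, d, e}   OUT={a, b, d, e, f}
  B2:   IN={a, b, d, e, f}   OUT={a, b, c, d, e, f}
  B3:   IN={a, c, e, f}   OUT={a, e, f}
  B4:   IN={a, e, f}   OUT={a, e}
  B5:   IN={a, e}   OUT={}

Merge at B0: OUT[B0] = IN[B1] = {a, b, d, e}
Applying B0's transfer function to that OUT value gives IN[B0] (row B0 above).

Answer: {b, d, e, f}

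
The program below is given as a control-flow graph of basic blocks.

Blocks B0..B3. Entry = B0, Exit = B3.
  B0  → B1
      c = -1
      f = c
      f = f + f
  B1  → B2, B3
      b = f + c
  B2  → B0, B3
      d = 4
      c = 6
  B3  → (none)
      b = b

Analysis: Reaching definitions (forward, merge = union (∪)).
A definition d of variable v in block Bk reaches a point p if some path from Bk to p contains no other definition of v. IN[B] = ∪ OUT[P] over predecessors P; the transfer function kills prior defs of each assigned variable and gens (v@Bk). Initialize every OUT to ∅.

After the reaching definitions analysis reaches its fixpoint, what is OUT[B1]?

Converged values:
  B0:   IN={b@B1, c@B2, d@B2, f@B0}   OUT={b@B1, c@B0, d@B2, f@B0}
  B1:   IN={b@B1, c@B0, d@B2, f@B0}   OUT={b@B1, c@B0, d@B2, f@B0}
  B2:   IN={b@B1, c@B0, d@B2, f@B0}   OUT={b@B1, c@B2, d@B2, f@B0}
  B3:   IN={b@B1, c@B0, c@B2, d@B2, f@B0}   OUT={b@B3, c@B0, c@B2, d@B2, f@B0}

Merge at B1: IN[B1] = OUT[B0] = {b@B1, c@B0, d@B2, f@B0}
Applying B1's transfer function to that IN value gives OUT[B1] (row B1 above).

Answer: {b@B1, c@B0, d@B2, f@B0}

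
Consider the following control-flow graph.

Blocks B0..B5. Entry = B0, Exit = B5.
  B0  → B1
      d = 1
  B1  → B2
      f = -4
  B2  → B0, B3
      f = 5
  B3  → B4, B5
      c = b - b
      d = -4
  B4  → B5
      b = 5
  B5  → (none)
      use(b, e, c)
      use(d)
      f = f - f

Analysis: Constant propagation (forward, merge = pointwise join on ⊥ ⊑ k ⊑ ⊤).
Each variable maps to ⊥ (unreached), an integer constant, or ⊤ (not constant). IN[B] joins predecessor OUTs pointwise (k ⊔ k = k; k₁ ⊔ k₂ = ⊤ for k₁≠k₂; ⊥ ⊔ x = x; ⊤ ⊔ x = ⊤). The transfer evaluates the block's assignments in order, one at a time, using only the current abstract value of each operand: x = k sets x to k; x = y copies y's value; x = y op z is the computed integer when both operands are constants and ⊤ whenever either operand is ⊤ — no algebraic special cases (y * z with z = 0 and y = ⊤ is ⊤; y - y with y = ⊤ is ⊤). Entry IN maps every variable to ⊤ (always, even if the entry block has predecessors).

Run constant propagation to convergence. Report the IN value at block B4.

Answer: {a: ⊤, b: ⊤, c: ⊤, d: -4, e: ⊤, f: 5}

Working:
Per-block solution:
  B0: | IN=(all ⊤) | OUT={d:1; rest ⊤}
  B1: | IN={d:1; rest ⊤} | OUT={d:1, f:-4; rest ⊤}
  B2: | IN={d:1, f:-4; rest ⊤} | OUT={d:1, f:5; rest ⊤}
  B3: | IN={d:1, f:5; rest ⊤} | OUT={d:-4, f:5; rest ⊤}
  B4: | IN={d:-4, f:5; rest ⊤} | OUT={b:5, d:-4, f:5; rest ⊤}
  B5: | IN={d:-4, f:5; rest ⊤} | OUT={d:-4, f:0; rest ⊤}

Merge at B4: IN[B4] = OUT[B3] = {a: ⊤, b: ⊤, c: ⊤, d: -4, e: ⊤, f: 5}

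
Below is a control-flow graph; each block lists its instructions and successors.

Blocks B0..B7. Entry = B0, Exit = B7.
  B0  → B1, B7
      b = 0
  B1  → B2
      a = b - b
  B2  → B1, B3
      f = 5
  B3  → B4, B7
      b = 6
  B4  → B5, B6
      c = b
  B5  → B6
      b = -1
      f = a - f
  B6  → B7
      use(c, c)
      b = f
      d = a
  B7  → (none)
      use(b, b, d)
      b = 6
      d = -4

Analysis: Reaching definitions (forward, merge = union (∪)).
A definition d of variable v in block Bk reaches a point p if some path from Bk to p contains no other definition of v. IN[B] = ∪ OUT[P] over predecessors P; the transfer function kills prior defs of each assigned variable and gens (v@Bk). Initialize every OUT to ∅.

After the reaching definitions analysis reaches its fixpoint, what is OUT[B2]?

Answer: {a@B1, b@B0, f@B2}

Working:
Converged values:
  B0:  IN={}  OUT={b@B0}
  B1:  IN={a@B1, b@B0, f@B2}  OUT={a@B1, b@B0, f@B2}
  B2:  IN={a@B1, b@B0, f@B2}  OUT={a@B1, b@B0, f@B2}
  B3:  IN={a@B1, b@B0, f@B2}  OUT={a@B1, b@B3, f@B2}
  B4:  IN={a@B1, b@B3, f@B2}  OUT={a@B1, b@B3, c@B4, f@B2}
  B5:  IN={a@B1, b@B3, c@B4, f@B2}  OUT={a@B1, b@B5, c@B4, f@B5}
  B6:  IN={a@B1, b@B3, b@B5, c@B4, f@B2, f@B5}  OUT={a@B1, b@B6, c@B4, d@B6, f@B2, f@B5}
  B7:  IN={a@B1, b@B0, b@B3, b@B6, c@B4, d@B6, f@B2, f@B5}  OUT={a@B1, b@B7, c@B4, d@B7, f@B2, f@B5}

Merge at B2: IN[B2] = OUT[B1] = {a@B1, b@B0, f@B2}
Applying B2's transfer function to that IN value gives OUT[B2] (row B2 above).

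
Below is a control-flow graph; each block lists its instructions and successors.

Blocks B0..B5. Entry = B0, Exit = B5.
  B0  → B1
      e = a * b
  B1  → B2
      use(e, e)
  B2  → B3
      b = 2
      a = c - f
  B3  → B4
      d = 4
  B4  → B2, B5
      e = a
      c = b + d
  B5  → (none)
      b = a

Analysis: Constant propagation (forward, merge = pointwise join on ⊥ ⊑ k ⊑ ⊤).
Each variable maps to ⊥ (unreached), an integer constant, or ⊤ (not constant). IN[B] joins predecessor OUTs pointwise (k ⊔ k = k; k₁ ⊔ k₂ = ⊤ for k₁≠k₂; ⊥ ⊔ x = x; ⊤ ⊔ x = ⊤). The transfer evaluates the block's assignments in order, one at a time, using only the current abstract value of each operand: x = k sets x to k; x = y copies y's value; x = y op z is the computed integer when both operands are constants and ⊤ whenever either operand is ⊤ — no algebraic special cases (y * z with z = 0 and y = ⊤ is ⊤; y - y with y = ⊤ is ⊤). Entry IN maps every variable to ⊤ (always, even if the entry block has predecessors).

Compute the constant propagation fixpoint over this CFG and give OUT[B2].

Per-block solution:
  B0: | IN=(all ⊤) | OUT=(all ⊤)
  B1: | IN=(all ⊤) | OUT=(all ⊤)
  B2: | IN=(all ⊤) | OUT={b:2; rest ⊤}
  B3: | IN={b:2; rest ⊤} | OUT={b:2, d:4; rest ⊤}
  B4: | IN={b:2, d:4; rest ⊤} | OUT={b:2, c:6, d:4; rest ⊤}
  B5: | IN={b:2, c:6, d:4; rest ⊤} | OUT={c:6, d:4; rest ⊤}

Merge at B2: IN[B2] = OUT[B1] ⊔ OUT[B4] = {a: ⊤, b: ⊤, c: ⊤, d: ⊤, e: ⊤, f: ⊤}
Applying B2's transfer function to that IN value gives OUT[B2] (row B2 above).

Answer: {a: ⊤, b: 2, c: ⊤, d: ⊤, e: ⊤, f: ⊤}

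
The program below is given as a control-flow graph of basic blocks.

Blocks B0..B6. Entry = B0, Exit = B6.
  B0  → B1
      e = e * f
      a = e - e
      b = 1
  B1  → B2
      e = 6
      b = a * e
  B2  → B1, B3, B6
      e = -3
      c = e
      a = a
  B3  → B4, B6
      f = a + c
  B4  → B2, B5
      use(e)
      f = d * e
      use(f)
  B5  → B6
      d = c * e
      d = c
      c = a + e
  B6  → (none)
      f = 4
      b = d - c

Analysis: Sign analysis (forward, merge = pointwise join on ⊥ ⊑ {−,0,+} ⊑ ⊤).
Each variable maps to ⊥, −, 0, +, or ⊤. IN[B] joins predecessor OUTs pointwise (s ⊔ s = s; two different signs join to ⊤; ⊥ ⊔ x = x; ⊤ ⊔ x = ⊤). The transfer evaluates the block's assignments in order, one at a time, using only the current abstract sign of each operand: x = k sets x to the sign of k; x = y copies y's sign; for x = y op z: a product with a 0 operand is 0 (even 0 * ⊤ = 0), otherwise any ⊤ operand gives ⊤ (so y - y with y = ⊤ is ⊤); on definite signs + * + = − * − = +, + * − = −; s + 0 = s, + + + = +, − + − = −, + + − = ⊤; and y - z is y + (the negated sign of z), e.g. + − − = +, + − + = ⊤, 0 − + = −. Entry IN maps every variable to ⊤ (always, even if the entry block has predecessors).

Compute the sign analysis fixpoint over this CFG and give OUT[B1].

Answer: {a: ⊤, b: ⊤, c: ⊤, d: ⊤, e: +, f: ⊤}

Derivation:
Fixpoint table:
  B0: | IN=(all ⊤) | OUT={b:+; rest ⊤}
  B1: | IN=(all ⊤) | OUT={e:+; rest ⊤}
  B2: | IN=(all ⊤) | OUT={c:-, e:-; rest ⊤}
  B3: | IN={c:-, e:-; rest ⊤} | OUT={c:-, e:-; rest ⊤}
  B4: | IN={c:-, e:-; rest ⊤} | OUT={c:-, e:-; rest ⊤}
  B5: | IN={c:-, e:-; rest ⊤} | OUT={d:-, e:-; rest ⊤}
  B6: | IN={e:-; rest ⊤} | OUT={e:-, f:+; rest ⊤}

Merge at B1: IN[B1] = OUT[B0] ⊔ OUT[B2] = {a: ⊤, b: ⊤, c: ⊤, d: ⊤, e: ⊤, f: ⊤}
Applying B1's transfer function to that IN value gives OUT[B1] (row B1 above).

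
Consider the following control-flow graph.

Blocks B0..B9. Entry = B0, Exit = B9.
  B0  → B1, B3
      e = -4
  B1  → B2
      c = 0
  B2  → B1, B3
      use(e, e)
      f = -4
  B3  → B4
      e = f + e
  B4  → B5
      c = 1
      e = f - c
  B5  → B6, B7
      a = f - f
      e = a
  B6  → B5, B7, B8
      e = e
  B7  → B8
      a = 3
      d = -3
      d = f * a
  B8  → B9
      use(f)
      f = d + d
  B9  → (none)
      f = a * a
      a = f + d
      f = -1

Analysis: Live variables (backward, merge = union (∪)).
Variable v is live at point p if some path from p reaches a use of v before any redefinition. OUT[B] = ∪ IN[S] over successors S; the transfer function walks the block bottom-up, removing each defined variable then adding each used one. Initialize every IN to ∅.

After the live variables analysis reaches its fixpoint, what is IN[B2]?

Converged values:
  B0: | IN={d, f} | OUT={d, e, f}
  B1: | IN={d, e} | OUT={d, e}
  B2: | IN={d, e} | OUT={d, e, f}
  B3: | IN={d, e, f} | OUT={d, f}
  B4: | IN={d, f} | OUT={d, f}
  B5: | IN={d, f} | OUT={a, d, e, f}
  B6: | IN={a, d, e, f} | OUT={a, d, f}
  B7: | IN={f} | OUT={a, d, f}
  B8: | IN={a, d, f} | OUT={a, d}
  B9: | IN={a, d} | OUT={}

Merge at B2: OUT[B2] = IN[B1] ⊔ IN[B3] = {d, e, f}
Applying B2's transfer function to that OUT value gives IN[B2] (row B2 above).

Answer: {d, e}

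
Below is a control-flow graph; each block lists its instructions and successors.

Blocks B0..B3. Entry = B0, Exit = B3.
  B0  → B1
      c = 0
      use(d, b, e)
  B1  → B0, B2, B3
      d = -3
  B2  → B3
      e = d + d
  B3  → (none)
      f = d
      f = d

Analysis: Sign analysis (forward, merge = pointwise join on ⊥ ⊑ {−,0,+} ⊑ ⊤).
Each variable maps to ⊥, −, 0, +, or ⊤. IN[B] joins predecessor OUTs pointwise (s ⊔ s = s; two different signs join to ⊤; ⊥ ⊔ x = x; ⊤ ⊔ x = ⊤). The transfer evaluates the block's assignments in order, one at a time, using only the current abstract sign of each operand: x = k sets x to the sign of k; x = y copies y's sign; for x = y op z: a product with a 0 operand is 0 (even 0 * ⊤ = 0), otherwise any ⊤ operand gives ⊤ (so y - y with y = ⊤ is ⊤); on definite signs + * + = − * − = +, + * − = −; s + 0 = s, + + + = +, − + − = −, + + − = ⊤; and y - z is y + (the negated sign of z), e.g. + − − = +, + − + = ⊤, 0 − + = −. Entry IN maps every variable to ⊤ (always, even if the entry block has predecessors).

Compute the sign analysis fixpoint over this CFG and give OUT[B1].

Answer: {a: ⊤, b: ⊤, c: 0, d: -, e: ⊤, f: ⊤}

Derivation:
Converged values:
  B0: | IN=(all ⊤) | OUT={c:0; rest ⊤}
  B1: | IN={c:0; rest ⊤} | OUT={c:0, d:-; rest ⊤}
  B2: | IN={c:0, d:-; rest ⊤} | OUT={c:0, d:-, e:-; rest ⊤}
  B3: | IN={c:0, d:-; rest ⊤} | OUT={c:0, d:-, f:-; rest ⊤}

Merge at B1: IN[B1] = OUT[B0] = {a: ⊤, b: ⊤, c: 0, d: ⊤, e: ⊤, f: ⊤}
Applying B1's transfer function to that IN value gives OUT[B1] (row B1 above).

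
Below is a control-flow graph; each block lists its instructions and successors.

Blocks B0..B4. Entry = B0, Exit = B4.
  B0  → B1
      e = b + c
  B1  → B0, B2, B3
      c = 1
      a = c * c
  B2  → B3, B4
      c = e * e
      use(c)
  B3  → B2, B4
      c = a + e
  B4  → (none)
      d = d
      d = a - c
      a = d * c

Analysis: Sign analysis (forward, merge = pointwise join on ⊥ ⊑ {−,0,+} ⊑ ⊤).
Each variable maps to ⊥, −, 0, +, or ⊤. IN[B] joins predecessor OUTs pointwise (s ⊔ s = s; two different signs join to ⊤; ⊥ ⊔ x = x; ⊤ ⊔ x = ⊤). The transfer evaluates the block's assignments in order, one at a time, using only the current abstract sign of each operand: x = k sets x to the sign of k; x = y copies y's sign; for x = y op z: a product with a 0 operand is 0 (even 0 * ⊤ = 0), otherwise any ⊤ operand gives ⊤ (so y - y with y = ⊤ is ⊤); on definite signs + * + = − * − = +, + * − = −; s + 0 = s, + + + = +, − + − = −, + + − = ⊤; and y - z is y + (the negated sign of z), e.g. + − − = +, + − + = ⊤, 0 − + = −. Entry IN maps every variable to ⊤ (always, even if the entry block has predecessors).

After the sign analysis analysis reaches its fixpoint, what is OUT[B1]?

Answer: {a: +, b: ⊤, c: +, d: ⊤, e: ⊤, f: ⊤}

Derivation:
Converged values:
  B0:   IN=(all ⊤)   OUT=(all ⊤)
  B1:   IN=(all ⊤)   OUT={a:+, c:+; rest ⊤}
  B2:   IN={a:+; rest ⊤}   OUT={a:+; rest ⊤}
  B3:   IN={a:+; rest ⊤}   OUT={a:+; rest ⊤}
  B4:   IN={a:+; rest ⊤}   OUT=(all ⊤)

Merge at B1: IN[B1] = OUT[B0] = {a: ⊤, b: ⊤, c: ⊤, d: ⊤, e: ⊤, f: ⊤}
Applying B1's transfer function to that IN value gives OUT[B1] (row B1 above).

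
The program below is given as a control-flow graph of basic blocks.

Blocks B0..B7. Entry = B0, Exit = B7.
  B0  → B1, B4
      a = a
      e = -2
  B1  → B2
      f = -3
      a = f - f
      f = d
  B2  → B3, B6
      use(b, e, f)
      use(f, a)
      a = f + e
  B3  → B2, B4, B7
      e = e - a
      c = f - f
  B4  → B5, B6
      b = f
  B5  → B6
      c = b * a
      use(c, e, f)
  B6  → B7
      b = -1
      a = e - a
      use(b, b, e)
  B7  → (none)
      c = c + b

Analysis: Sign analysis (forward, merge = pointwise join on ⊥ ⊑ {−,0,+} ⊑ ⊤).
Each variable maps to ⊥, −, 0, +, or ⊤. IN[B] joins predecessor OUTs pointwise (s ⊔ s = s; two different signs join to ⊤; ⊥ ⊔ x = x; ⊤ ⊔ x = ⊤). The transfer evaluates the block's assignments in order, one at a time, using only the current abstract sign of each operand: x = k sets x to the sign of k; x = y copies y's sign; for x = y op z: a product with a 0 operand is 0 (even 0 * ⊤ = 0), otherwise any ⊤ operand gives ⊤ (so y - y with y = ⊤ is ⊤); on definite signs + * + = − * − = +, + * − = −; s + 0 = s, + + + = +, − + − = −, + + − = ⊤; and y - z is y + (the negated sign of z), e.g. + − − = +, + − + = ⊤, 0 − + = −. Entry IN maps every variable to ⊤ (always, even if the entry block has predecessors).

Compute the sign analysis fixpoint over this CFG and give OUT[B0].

Answer: {a: ⊤, b: ⊤, c: ⊤, d: ⊤, e: -, f: ⊤}

Trace:
Fixpoint table:
  B0:   IN=(all ⊤)   OUT={e:-; rest ⊤}
  B1:   IN={e:-; rest ⊤}   OUT={e:-; rest ⊤}
  B2:   IN=(all ⊤)   OUT=(all ⊤)
  B3:   IN=(all ⊤)   OUT=(all ⊤)
  B4:   IN=(all ⊤)   OUT=(all ⊤)
  B5:   IN=(all ⊤)   OUT=(all ⊤)
  B6:   IN=(all ⊤)   OUT={b:-; rest ⊤}
  B7:   IN=(all ⊤)   OUT=(all ⊤)

B0 is the boundary node: IN[B0] = {a: ⊤, b: ⊤, c: ⊤, d: ⊤, e: ⊤, f: ⊤}
Applying B0's transfer function to that IN value gives OUT[B0] (row B0 above).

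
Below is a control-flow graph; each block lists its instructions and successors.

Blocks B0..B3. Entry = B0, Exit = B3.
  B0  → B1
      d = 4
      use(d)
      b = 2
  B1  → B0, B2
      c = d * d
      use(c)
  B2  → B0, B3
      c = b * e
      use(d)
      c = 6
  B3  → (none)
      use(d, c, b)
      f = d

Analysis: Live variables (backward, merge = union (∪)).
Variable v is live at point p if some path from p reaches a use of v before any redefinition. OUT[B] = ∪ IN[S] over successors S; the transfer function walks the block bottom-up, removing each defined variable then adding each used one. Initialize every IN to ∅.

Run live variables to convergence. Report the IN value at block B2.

Converged values:
  B0:  IN={e}  OUT={b, d, e}
  B1:  IN={b, d, e}  OUT={b, d, e}
  B2:  IN={b, d, e}  OUT={b, c, d, e}
  B3:  IN={b, c, d}  OUT={}

Merge at B2: OUT[B2] = IN[B0] ⊔ IN[B3] = {b, c, d, e}
Applying B2's transfer function to that OUT value gives IN[B2] (row B2 above).

Answer: {b, d, e}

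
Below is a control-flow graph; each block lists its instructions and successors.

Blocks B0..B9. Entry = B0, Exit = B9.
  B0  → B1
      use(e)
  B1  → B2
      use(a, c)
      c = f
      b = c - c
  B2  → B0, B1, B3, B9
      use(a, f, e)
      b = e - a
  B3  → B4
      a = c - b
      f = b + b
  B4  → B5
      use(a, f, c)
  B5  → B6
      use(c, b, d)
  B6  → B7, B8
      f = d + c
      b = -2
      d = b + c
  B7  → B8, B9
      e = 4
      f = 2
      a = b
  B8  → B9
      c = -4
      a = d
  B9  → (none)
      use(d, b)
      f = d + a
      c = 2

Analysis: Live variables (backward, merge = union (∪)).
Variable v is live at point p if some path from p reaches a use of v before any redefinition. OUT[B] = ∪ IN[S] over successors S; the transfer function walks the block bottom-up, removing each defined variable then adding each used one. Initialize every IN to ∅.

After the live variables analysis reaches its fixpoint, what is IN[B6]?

Converged values:
  B0:   IN={a, c, d, e, f}   OUT={a, c, d, e, f}
  B1:   IN={a, c, d, e, f}   OUT={a, c, d, e, f}
  B2:   IN={a, c, d, e, f}   OUT={a, b, c, d, e, f}
  B3:   IN={b, c, d}   OUT={a, b, c, d, f}
  B4:   IN={a, b, c, d, f}   OUT={b, c, d}
  B5:   IN={b, c, d}   OUT={c, d}
  B6:   IN={c, d}   OUT={b, d}
  B7:   IN={b, d}   OUT={a, b, d}
  B8:   IN={b, d}   OUT={a, b, d}
  B9:   IN={a, b, d}   OUT={}

Merge at B6: OUT[B6] = IN[B7] ⊔ IN[B8] = {b, d}
Applying B6's transfer function to that OUT value gives IN[B6] (row B6 above).

Answer: {c, d}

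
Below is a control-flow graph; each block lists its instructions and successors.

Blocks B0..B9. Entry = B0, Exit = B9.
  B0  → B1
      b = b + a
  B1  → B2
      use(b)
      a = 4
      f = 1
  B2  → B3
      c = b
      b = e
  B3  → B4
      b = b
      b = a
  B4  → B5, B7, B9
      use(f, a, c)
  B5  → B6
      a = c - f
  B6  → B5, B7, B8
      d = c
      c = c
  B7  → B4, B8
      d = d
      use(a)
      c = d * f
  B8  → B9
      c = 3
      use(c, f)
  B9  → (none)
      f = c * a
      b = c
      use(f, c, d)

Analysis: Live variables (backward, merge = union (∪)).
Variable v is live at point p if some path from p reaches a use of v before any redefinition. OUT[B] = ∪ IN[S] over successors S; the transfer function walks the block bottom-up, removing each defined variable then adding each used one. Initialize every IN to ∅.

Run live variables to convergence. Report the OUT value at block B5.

Answer: {a, c, f}

Trace:
Fixpoint table:
  B0: | IN={a, b, d, e} | OUT={b, d, e}
  B1: | IN={b, d, e} | OUT={a, b, d, e, f}
  B2: | IN={a, b, d, e, f} | OUT={a, b, c, d, f}
  B3: | IN={a, b, c, d, f} | OUT={a, c, d, f}
  B4: | IN={a, c, d, f} | OUT={a, c, d, f}
  B5: | IN={c, f} | OUT={a, c, f}
  B6: | IN={a, c, f} | OUT={a, c, d, f}
  B7: | IN={a, d, f} | OUT={a, c, d, f}
  B8: | IN={a, d, f} | OUT={a, c, d}
  B9: | IN={a, c, d} | OUT={}

Merge at B5: OUT[B5] = IN[B6] = {a, c, f}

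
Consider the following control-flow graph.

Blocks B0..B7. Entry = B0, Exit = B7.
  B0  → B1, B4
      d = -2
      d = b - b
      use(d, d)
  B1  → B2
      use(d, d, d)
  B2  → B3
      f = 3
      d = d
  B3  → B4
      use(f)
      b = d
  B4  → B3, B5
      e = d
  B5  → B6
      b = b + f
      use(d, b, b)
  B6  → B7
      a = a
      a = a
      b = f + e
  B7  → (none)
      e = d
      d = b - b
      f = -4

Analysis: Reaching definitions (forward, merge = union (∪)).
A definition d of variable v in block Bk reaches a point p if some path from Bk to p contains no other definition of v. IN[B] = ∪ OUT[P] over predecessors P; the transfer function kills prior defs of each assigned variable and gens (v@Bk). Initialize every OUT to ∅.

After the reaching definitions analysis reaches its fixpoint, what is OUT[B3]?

Converged values:
  B0: | IN={} | OUT={d@B0}
  B1: | IN={d@B0} | OUT={d@B0}
  B2: | IN={d@B0} | OUT={d@B2, f@B2}
  B3: | IN={b@B3, d@B0, d@B2, e@B4, f@B2} | OUT={b@B3, d@B0, d@B2, e@B4, f@B2}
  B4: | IN={b@B3, d@B0, d@B2, e@B4, f@B2} | OUT={b@B3, d@B0, d@B2, e@B4, f@B2}
  B5: | IN={b@B3, d@B0, d@B2, e@B4, f@B2} | OUT={b@B5, d@B0, d@B2, e@B4, f@B2}
  B6: | IN={b@B5, d@B0, d@B2, e@B4, f@B2} | OUT={a@B6, b@B6, d@B0, d@B2, e@B4, f@B2}
  B7: | IN={a@B6, b@B6, d@B0, d@B2, e@B4, f@B2} | OUT={a@B6, b@B6, d@B7, e@B7, f@B7}

Merge at B3: IN[B3] = OUT[B2] ⊔ OUT[B4] = {b@B3, d@B0, d@B2, e@B4, f@B2}
Applying B3's transfer function to that IN value gives OUT[B3] (row B3 above).

Answer: {b@B3, d@B0, d@B2, e@B4, f@B2}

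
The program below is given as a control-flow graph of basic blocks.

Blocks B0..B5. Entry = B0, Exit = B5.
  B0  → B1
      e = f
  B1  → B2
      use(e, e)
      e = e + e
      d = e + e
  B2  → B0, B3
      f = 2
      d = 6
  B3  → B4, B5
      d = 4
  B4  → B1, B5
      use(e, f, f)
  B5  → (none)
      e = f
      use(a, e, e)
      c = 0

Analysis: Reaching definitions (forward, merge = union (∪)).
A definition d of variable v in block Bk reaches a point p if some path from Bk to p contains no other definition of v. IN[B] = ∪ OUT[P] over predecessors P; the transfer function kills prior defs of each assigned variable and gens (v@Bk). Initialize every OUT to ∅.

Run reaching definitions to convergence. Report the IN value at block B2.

Answer: {d@B1, e@B1, f@B2}

Derivation:
Per-block solution:
  B0: | IN={d@B2, e@B1, f@B2} | OUT={d@B2, e@B0, f@B2}
  B1: | IN={d@B2, d@B3, e@B0, e@B1, f@B2} | OUT={d@B1, e@B1, f@B2}
  B2: | IN={d@B1, e@B1, f@B2} | OUT={d@B2, e@B1, f@B2}
  B3: | IN={d@B2, e@B1, f@B2} | OUT={d@B3, e@B1, f@B2}
  B4: | IN={d@B3, e@B1, f@B2} | OUT={d@B3, e@B1, f@B2}
  B5: | IN={d@B3, e@B1, f@B2} | OUT={c@B5, d@B3, e@B5, f@B2}

Merge at B2: IN[B2] = OUT[B1] = {d@B1, e@B1, f@B2}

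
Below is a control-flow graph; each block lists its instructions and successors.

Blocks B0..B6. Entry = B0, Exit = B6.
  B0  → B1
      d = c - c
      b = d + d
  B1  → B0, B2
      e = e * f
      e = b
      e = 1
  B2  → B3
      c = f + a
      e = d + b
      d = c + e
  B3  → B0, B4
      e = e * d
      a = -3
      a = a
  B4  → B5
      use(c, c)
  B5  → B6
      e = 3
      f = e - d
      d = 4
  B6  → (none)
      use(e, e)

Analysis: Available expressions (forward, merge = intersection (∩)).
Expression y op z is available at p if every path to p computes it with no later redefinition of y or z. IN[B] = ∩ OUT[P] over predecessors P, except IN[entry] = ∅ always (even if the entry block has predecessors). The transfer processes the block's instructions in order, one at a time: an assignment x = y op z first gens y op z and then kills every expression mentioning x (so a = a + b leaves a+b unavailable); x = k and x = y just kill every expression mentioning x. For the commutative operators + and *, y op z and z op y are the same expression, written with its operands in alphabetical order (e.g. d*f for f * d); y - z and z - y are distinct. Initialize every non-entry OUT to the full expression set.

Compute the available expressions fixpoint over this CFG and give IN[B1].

Per-block solution:
  B0: | IN={} | OUT={c-c, d+d}
  B1: | IN={c-c, d+d} | OUT={c-c, d+d}
  B2: | IN={c-c, d+d} | OUT={a+f, c+e}
  B3: | IN={a+f, c+e} | OUT={}
  B4: | IN={} | OUT={}
  B5: | IN={} | OUT={}
  B6: | IN={} | OUT={}

Merge at B1: IN[B1] = OUT[B0] = {c-c, d+d}

Answer: {c-c, d+d}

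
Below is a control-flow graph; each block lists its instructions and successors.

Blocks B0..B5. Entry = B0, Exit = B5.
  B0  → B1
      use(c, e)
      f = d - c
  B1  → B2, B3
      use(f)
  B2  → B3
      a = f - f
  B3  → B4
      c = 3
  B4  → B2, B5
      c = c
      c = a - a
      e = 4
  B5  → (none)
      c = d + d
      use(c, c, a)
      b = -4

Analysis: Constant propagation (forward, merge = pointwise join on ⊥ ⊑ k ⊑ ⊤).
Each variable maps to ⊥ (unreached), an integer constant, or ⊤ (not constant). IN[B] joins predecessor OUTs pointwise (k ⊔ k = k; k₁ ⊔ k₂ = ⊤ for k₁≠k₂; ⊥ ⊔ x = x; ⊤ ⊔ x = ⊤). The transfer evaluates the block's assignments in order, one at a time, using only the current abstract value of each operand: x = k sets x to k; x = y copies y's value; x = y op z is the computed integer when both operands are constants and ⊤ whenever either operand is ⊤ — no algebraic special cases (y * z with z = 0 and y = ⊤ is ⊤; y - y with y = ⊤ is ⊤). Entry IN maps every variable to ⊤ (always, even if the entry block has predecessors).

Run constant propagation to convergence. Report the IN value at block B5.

Fixpoint table:
  B0:   IN=(all ⊤)   OUT=(all ⊤)
  B1:   IN=(all ⊤)   OUT=(all ⊤)
  B2:   IN=(all ⊤)   OUT=(all ⊤)
  B3:   IN=(all ⊤)   OUT={c:3; rest ⊤}
  B4:   IN={c:3; rest ⊤}   OUT={e:4; rest ⊤}
  B5:   IN={e:4; rest ⊤}   OUT={b:-4, e:4; rest ⊤}

Merge at B5: IN[B5] = OUT[B4] = {a: ⊤, b: ⊤, c: ⊤, d: ⊤, e: 4, f: ⊤}

Answer: {a: ⊤, b: ⊤, c: ⊤, d: ⊤, e: 4, f: ⊤}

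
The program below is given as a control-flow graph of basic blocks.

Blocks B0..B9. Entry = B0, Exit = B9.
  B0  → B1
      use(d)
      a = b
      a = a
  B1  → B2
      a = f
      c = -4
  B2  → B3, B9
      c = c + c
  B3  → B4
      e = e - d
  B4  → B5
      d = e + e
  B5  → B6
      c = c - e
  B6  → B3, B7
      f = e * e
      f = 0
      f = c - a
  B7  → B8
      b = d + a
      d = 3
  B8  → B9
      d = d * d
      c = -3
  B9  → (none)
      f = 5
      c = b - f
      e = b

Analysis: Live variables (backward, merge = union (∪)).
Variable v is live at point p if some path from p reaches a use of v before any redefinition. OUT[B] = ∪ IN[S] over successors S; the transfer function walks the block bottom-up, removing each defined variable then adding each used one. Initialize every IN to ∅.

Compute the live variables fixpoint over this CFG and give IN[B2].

Per-block solution:
  B0:  IN={b, d, e, f}  OUT={b, d, e, f}
  B1:  IN={b, d, e, f}  OUT={a, b, c, d, e}
  B2:  IN={a, b, c, d, e}  OUT={a, b, c, d, e}
  B3:  IN={a, c, d, e}  OUT={a, c, e}
  B4:  IN={a, c, e}  OUT={a, c, d, e}
  B5:  IN={a, c, d, e}  OUT={a, c, d, e}
  B6:  IN={a, c, d, e}  OUT={a, c, d, e}
  B7:  IN={a, d}  OUT={b, d}
  B8:  IN={b, d}  OUT={b}
  B9:  IN={b}  OUT={}

Merge at B2: OUT[B2] = IN[B3] ⊔ IN[B9] = {a, b, c, d, e}
Applying B2's transfer function to that OUT value gives IN[B2] (row B2 above).

Answer: {a, b, c, d, e}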